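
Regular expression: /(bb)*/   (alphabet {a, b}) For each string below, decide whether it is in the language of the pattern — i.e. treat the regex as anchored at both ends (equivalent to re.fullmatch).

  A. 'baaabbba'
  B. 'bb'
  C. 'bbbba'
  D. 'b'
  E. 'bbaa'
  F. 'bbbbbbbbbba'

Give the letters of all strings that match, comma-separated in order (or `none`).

B

A. 'baaabbba' → no match
B. 'bb' → match
C. 'bbbba' → no match
D. 'b' → no match
E. 'bbaa' → no match
F. 'bbbbbbbbbba' → no match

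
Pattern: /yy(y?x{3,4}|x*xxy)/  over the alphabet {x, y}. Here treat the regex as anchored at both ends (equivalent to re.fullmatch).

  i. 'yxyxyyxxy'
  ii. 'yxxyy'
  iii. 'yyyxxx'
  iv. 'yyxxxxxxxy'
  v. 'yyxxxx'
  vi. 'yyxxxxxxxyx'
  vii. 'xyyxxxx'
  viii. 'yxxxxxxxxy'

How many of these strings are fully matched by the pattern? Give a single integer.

i → no match — must start with 'yy'
ii → no match — must start with 'yy'
iii → match
iv → match
v → match
vi → no match
vii → no match — must start with 'yy'
viii → no match — must start with 'yy'
Total matched: 3

3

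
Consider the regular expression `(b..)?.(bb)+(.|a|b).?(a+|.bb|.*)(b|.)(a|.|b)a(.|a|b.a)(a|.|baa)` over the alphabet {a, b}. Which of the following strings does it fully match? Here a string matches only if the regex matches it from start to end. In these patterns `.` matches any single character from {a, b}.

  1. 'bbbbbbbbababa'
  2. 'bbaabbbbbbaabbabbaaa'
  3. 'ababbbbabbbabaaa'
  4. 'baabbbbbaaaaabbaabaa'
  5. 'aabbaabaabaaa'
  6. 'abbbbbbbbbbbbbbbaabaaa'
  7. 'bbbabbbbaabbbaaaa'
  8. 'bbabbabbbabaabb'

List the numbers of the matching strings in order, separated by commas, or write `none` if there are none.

1 → match
2 → match
3 → no match
4 → match
5 → no match
6 → match
7 → match
8 → no match

1, 2, 4, 6, 7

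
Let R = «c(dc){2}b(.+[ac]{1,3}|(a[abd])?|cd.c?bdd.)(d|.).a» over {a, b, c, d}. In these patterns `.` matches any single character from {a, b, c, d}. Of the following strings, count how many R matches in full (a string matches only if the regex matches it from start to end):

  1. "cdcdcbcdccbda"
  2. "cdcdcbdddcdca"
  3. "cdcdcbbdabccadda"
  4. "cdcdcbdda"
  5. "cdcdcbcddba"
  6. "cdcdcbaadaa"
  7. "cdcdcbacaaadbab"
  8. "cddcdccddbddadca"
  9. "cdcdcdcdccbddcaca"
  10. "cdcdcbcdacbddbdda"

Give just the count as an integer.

1 → match
2 → match
3 → match
4 → match
5 → no match
6 → match
7 → no match — must end with "a"
8 → no match — must start with "cdc"
9 → no match
10 → match
Total matched: 6

6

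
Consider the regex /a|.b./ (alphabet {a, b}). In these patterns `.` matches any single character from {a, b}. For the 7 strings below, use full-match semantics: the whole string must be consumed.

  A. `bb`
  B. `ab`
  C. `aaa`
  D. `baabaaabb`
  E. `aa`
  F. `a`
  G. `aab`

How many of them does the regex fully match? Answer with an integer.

A. `bb` → no match
B. `ab` → no match
C. `aaa` → no match
D. `baabaaabb` → no match
E. `aa` → no match
F. `a` → match
G. `aab` → no match
Total matched: 1

1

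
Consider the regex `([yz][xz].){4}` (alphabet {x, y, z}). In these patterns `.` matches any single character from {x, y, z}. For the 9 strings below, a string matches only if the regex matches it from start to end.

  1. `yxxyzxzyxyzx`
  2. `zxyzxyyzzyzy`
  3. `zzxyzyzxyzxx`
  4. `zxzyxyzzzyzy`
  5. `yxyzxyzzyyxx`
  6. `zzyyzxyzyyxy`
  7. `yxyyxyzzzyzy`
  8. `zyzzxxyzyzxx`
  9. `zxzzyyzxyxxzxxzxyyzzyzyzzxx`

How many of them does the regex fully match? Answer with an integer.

1. `yxxyzxzyxyzx` → no match
2. `zxyzxyyzzyzy` → match
3. `zzxyzyzxyzxx` → match
4. `zxzyxyzzzyzy` → match
5. `yxyzxyzzyyxx` → match
6. `zzyyzxyzyyxy` → match
7. `yxyyxyzzzyzy` → match
8. `zyzzxxyzyzxx` → no match
9 → no match
Total matched: 6

6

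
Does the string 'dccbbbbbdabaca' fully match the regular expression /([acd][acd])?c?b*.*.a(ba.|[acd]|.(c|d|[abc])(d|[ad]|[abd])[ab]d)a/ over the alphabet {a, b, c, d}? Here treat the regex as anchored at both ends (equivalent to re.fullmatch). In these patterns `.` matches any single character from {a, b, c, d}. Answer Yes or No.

Yes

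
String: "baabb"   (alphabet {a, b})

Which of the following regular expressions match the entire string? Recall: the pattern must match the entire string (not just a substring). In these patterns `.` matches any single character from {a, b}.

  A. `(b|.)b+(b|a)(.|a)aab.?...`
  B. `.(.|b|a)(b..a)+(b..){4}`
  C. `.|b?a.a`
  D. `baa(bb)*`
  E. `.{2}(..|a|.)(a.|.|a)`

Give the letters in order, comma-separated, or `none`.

A → no match
B → no match
C → no match
D → match
E → match

D, E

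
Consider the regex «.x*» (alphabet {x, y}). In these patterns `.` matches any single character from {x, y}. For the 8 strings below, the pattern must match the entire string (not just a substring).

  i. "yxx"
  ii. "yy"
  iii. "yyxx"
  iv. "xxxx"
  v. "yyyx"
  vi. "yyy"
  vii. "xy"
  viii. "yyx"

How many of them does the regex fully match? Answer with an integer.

i. "yxx" → match
ii. "yy" → no match
iii. "yyxx" → no match
iv. "xxxx" → match
v. "yyyx" → no match
vi. "yyy" → no match
vii. "xy" → no match
viii. "yyx" → no match
Total matched: 2

2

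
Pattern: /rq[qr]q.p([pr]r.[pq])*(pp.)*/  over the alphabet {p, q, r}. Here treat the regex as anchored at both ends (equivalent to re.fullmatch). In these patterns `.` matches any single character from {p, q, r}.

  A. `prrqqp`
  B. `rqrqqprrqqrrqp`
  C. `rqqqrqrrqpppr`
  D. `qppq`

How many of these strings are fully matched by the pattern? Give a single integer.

1

A → no match — must start with `rq`
B → match
C → no match
D → no match — must start with `rq`
Total matched: 1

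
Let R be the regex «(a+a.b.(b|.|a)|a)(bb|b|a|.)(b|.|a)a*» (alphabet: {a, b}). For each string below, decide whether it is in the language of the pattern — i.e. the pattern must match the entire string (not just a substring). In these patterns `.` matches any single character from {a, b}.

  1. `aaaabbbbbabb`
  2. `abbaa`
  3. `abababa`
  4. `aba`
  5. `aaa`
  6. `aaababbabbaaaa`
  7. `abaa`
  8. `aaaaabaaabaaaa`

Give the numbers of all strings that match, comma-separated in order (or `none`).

1 → no match
2 → match
3 → no match
4 → match
5 → match
6 → no match
7 → match
8 → match

2, 4, 5, 7, 8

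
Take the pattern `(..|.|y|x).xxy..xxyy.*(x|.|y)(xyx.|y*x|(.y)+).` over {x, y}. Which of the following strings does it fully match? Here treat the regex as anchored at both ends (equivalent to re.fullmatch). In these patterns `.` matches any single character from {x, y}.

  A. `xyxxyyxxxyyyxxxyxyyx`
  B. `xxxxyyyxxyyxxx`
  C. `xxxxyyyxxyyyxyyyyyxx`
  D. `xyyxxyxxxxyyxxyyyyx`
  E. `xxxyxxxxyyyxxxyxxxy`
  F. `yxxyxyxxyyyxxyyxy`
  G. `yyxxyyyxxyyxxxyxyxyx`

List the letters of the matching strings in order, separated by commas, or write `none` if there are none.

A → match
B → match
C → match
D → match
E → no match
F → no match
G → match

A, B, C, D, G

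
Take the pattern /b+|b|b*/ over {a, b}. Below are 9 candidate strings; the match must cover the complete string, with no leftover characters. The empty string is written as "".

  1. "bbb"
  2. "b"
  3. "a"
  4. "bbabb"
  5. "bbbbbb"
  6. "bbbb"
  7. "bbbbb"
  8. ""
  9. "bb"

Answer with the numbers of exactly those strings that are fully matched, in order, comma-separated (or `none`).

1 → match
2 → match
3 → no match
4 → no match
5 → match
6 → match
7 → match
8 → match
9 → match

1, 2, 5, 6, 7, 8, 9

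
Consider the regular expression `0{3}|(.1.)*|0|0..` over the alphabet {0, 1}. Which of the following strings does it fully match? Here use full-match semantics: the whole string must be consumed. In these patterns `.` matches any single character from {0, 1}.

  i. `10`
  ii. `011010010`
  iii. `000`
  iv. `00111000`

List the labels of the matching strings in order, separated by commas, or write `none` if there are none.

ii, iii

i → no match
ii → match
iii → match
iv → no match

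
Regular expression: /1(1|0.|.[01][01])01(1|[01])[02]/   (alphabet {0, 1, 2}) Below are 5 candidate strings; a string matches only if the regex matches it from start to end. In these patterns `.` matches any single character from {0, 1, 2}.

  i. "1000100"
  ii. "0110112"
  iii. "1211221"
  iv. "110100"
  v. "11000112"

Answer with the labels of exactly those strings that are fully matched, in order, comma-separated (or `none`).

i → match
ii → no match — must start with "1"
iii → no match
iv → match
v → match

i, iv, v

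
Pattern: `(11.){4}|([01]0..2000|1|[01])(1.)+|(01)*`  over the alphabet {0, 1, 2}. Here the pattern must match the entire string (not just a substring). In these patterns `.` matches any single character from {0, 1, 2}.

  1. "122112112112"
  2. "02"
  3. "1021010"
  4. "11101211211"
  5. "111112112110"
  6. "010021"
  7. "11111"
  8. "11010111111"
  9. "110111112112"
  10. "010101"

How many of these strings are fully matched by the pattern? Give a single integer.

5

1 → no match
2 → no match
3 → no match
4 → no match
5 → match
6 → no match
7 → match
8 → match
9 → match
10 → match
Total matched: 5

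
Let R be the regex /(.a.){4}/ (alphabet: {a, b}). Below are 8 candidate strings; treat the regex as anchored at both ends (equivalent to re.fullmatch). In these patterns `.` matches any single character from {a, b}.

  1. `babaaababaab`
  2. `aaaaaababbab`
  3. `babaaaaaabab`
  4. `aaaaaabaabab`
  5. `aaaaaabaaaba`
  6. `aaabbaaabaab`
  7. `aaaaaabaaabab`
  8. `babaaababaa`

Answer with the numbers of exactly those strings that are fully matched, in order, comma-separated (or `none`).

1. `babaaababaab` → match
2. `aaaaaababbab` → match
3. `babaaaaaabab` → match
4. `aaaaaabaabab` → match
5. `aaaaaabaaaba` → no match
6. `aaabbaaabaab` → no match
7 → no match
8. `babaaababaa` → no match

1, 2, 3, 4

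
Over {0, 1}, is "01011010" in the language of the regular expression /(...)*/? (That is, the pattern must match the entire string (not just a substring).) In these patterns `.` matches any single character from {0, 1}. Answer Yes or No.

No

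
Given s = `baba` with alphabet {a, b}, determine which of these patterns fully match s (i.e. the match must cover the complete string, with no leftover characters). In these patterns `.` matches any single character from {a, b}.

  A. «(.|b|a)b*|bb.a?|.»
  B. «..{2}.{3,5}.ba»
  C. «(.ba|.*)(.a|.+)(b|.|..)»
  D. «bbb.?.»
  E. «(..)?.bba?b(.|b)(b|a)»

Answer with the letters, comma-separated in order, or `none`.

A → no match
B → no match
C → match
D → no match — must start with `bbb`
E → no match

C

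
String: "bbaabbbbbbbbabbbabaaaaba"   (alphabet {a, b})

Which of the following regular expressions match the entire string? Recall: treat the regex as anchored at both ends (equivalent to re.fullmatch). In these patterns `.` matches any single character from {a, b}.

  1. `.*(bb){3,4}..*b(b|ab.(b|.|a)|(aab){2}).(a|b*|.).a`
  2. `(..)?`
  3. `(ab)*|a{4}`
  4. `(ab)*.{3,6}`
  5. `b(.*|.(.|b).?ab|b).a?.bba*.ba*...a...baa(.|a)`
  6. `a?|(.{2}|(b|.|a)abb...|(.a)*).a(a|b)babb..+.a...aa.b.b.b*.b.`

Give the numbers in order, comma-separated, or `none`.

1 → match
2 → no match
3 → no match
4 → no match
5 → no match
6 → no match

1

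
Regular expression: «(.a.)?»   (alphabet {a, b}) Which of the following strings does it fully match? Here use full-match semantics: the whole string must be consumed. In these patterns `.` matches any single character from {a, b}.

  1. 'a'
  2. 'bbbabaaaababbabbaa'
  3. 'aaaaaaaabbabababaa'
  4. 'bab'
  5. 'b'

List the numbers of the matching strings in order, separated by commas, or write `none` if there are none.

4

1 → no match
2 → no match
3 → no match
4 → match
5 → no match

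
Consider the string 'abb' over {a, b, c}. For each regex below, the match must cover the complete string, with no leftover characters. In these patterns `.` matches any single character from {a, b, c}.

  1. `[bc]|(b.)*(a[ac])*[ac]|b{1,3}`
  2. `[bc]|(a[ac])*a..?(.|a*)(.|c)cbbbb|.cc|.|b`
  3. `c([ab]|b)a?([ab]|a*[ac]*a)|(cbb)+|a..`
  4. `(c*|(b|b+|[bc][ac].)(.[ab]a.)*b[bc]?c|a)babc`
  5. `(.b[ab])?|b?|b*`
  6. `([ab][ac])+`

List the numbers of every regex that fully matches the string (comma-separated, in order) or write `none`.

1 → no match
2 → no match
3 → match
4 → no match — must end with 'babc'
5 → match
6 → no match

3, 5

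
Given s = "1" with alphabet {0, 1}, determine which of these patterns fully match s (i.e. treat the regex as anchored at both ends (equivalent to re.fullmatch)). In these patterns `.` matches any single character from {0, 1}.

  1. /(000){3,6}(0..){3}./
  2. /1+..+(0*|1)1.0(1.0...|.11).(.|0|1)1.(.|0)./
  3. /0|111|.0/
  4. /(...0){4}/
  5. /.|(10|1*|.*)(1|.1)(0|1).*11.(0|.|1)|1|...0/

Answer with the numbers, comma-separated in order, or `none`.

5

1 → no match — must start with "000"
2 → no match
3 → no match
4 → no match — must end with "0"
5 → match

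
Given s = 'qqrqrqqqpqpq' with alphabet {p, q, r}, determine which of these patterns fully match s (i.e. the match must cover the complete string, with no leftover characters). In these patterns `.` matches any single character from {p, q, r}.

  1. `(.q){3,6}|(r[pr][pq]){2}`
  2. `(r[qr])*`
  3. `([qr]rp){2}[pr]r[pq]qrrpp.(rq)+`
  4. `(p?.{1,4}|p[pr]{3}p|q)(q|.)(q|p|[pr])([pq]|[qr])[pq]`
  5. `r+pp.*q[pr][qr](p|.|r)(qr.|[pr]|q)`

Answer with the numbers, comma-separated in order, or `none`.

1 → match
2 → no match
3 → no match — must end with 'rq'
4 → no match
5 → no match — must start with 'r'

1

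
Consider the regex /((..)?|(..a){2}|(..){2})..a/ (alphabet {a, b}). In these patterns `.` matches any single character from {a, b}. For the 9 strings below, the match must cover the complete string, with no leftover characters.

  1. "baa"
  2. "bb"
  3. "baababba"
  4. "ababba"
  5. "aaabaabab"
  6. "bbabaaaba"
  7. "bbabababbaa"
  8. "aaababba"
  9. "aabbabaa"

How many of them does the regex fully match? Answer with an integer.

2

1 → match
2 → no match — must end with "a"
3 → no match
4 → no match
5 → no match — must end with "a"
6 → match
7 → no match
8 → no match
9 → no match
Total matched: 2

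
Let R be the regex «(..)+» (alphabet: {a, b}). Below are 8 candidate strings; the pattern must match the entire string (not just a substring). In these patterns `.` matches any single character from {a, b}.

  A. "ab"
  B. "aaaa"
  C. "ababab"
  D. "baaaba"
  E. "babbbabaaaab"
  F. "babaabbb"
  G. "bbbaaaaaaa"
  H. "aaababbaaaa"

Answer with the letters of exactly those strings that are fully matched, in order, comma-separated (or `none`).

A → match
B → match
C → match
D → match
E → match
F → match
G → match
H → no match

A, B, C, D, E, F, G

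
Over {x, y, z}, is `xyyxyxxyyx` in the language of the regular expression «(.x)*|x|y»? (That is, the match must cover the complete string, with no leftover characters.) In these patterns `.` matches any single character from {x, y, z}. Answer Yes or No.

No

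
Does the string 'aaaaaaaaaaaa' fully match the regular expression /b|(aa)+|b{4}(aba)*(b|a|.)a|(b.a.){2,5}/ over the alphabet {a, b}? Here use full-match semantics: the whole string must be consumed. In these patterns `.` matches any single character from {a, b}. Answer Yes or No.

Yes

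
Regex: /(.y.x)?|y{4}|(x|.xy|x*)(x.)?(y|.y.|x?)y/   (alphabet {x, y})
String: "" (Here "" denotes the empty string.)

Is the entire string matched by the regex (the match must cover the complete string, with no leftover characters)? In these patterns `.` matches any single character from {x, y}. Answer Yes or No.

Yes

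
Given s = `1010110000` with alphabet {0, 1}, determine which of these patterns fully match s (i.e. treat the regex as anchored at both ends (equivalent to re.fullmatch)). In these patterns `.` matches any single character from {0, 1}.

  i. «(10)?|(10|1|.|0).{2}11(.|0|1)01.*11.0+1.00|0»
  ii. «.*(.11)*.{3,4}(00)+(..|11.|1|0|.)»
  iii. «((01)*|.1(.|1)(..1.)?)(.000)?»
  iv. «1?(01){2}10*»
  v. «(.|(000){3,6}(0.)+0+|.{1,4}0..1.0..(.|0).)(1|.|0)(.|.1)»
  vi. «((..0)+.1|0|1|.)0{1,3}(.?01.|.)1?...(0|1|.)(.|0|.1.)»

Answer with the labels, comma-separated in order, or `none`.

i → no match
ii → match
iii → no match
iv → match
v → no match
vi → no match

ii, iv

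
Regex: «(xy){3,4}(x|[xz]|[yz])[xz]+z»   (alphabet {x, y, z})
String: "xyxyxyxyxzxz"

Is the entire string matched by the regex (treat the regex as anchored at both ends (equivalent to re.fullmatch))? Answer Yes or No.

Yes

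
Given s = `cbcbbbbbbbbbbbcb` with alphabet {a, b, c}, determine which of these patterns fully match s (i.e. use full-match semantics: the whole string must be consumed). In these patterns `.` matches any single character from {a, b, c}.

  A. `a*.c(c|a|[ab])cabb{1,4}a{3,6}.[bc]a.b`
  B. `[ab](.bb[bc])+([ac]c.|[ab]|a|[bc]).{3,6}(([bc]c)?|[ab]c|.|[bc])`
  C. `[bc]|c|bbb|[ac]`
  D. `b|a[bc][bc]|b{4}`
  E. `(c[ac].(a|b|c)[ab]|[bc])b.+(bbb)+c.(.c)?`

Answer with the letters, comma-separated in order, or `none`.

A → no match
B → no match
C → no match
D → no match
E → match

E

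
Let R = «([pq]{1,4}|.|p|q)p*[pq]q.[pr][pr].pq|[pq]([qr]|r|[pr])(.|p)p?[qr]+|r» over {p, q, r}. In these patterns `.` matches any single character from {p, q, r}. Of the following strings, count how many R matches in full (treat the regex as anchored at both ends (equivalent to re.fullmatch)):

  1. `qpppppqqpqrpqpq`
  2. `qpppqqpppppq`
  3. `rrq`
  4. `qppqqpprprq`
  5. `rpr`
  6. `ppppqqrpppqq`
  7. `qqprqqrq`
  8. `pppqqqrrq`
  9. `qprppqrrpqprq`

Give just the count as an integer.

1 → no match
2 → match
3 → no match
4 → no match
5 → no match
6 → no match
7 → match
8 → match
9 → no match
Total matched: 3

3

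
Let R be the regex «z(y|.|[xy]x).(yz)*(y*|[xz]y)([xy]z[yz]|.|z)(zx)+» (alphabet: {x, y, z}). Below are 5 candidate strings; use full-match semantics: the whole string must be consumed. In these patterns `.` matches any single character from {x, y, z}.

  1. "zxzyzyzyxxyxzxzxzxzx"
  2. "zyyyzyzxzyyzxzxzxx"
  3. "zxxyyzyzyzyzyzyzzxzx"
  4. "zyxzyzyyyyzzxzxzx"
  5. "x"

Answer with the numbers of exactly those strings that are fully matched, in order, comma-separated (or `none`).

1 → no match
2 → no match — must end with "zx"
3 → match
4 → match
5 → no match — must start with "z"

3, 4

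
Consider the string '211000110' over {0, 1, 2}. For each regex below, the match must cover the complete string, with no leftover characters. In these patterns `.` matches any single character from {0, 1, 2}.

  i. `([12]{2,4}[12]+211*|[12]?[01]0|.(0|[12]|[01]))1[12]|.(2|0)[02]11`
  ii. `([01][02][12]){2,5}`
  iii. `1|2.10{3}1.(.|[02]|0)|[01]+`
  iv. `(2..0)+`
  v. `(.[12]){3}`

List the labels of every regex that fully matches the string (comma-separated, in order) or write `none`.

iii

i → no match
ii → no match
iii → match
iv → no match
v → no match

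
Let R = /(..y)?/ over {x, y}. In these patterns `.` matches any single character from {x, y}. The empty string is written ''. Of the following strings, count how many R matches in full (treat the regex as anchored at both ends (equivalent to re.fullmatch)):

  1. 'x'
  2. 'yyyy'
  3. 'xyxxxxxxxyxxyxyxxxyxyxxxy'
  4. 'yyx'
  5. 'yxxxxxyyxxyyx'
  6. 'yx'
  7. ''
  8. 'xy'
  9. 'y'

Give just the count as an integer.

1. 'x' → no match
2. 'yyyy' → no match
3 → no match
4. 'yyx' → no match
5 → no match
6. 'yx' → no match
7. '' → match
8. 'xy' → no match
9. 'y' → no match
Total matched: 1

1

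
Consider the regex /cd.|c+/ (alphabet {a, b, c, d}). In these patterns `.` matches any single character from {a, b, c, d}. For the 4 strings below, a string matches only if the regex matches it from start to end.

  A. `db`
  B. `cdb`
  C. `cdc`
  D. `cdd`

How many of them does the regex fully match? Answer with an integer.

3

A → no match
B → match
C → match
D → match
Total matched: 3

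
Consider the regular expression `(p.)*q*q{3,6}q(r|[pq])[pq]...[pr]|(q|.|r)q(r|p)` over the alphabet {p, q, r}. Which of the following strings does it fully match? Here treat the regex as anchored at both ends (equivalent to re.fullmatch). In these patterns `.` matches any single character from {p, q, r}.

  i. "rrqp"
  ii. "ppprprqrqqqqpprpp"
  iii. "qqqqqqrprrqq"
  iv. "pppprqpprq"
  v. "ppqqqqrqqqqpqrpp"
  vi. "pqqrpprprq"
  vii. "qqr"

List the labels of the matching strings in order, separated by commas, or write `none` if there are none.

i → no match
ii → no match
iii → no match
iv → no match
v → no match
vi → no match
vii → match

vii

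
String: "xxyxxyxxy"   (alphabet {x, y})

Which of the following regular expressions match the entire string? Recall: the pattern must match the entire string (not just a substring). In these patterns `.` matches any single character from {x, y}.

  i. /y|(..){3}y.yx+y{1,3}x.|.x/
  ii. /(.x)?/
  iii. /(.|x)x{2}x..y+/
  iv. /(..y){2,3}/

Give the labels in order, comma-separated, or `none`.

iv

i → no match
ii → no match
iii → no match
iv → match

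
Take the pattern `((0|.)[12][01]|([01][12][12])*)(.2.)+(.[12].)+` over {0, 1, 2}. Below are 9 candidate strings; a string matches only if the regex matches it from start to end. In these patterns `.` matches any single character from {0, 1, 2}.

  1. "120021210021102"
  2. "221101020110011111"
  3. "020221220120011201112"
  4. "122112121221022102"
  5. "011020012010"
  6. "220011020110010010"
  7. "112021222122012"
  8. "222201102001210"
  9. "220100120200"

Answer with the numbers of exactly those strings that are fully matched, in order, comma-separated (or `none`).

1 → no match
2 → no match
3 → no match
4 → no match
5. "011020012010" → match
6 → match
7 → match
8 → no match
9. "220100120200" → no match

5, 6, 7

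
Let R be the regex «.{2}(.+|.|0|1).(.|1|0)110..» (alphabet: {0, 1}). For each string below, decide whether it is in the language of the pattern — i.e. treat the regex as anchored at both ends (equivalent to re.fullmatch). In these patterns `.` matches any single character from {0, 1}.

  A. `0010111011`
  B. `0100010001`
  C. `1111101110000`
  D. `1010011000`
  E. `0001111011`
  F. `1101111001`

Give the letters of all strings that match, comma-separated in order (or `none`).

A, D, E, F

A → match
B → no match
C → no match
D → match
E → match
F → match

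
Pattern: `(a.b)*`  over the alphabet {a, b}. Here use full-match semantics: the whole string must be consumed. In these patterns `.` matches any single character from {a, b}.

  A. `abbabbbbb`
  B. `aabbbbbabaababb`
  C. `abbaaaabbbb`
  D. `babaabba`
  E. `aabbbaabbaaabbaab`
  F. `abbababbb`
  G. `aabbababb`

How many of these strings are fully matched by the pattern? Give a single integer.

A → no match
B → no match
C → no match
D → no match
E → no match
F → no match
G → no match
Total matched: 0

0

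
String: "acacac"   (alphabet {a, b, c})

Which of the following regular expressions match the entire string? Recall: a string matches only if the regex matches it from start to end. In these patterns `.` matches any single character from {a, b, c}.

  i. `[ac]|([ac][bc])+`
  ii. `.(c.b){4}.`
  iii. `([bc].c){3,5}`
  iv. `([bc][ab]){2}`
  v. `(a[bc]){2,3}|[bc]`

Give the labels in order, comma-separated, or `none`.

i, v

i → match
ii → no match
iii → no match
iv → no match
v → match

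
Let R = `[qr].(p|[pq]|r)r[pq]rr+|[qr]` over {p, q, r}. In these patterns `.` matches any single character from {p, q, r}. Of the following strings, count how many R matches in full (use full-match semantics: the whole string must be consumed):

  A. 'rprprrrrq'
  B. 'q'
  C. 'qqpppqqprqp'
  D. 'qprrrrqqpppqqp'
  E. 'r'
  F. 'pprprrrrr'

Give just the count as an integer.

2

A. 'rprprrrrq' → no match
B. 'q' → match
C. 'qqpppqqprqp' → no match
D → no match
E. 'r' → match
F. 'pprprrrrr' → no match
Total matched: 2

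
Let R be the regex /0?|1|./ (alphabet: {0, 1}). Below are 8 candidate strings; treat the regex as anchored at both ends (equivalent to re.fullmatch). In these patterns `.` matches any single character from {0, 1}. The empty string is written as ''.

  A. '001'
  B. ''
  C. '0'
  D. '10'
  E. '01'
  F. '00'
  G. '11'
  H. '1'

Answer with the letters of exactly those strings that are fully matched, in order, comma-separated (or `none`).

B, C, H

A. '001' → no match
B. '' → match
C. '0' → match
D. '10' → no match
E. '01' → no match
F. '00' → no match
G. '11' → no match
H. '1' → match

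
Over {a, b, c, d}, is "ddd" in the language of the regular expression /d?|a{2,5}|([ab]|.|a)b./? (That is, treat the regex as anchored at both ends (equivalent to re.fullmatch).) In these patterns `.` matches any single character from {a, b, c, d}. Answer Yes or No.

No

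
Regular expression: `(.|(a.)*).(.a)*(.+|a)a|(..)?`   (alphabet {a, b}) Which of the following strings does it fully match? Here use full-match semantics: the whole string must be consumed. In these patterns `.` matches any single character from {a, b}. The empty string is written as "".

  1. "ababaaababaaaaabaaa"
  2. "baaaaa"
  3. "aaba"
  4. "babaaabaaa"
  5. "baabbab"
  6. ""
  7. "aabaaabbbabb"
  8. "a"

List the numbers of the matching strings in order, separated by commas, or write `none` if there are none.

1, 2, 3, 4, 6

1 → match
2 → match
3 → match
4 → match
5 → no match
6 → match
7 → no match
8 → no match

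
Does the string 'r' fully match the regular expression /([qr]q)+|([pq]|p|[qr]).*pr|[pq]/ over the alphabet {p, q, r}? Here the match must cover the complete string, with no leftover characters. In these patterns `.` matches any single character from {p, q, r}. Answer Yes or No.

No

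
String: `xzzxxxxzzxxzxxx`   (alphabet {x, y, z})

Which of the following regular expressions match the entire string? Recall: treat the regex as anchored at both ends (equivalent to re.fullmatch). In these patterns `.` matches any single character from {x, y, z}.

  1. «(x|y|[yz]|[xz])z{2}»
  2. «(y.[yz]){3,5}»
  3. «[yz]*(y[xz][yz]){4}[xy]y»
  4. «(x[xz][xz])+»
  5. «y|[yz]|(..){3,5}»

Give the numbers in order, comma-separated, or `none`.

4

1 → no match — must end with `z`
2 → no match — must start with `y`
3 → no match — must end with `y`
4 → match
5 → no match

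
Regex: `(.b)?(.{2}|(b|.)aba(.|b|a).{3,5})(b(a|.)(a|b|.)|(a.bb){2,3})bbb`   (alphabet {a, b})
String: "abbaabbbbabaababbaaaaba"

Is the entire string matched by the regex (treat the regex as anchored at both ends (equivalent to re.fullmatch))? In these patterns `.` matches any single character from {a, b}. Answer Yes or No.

Every match must end with "bbb", but "abbaabbbbabaababbaaaaba" does not.

No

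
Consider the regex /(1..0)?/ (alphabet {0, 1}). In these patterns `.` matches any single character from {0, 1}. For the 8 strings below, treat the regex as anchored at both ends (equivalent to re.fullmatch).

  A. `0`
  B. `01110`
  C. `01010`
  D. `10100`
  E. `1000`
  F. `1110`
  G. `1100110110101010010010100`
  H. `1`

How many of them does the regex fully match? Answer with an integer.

A → no match
B → no match
C → no match
D → no match
E → match
F → match
G → no match
H → no match
Total matched: 2

2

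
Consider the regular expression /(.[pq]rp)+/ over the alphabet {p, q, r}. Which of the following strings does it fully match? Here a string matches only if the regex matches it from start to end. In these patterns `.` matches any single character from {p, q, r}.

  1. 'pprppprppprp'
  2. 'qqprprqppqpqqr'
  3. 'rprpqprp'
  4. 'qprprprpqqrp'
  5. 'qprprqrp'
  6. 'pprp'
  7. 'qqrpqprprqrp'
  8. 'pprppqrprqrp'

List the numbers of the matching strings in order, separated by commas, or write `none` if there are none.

1 → match
2 → no match — must end with 'rp'
3 → match
4 → match
5 → match
6 → match
7 → match
8 → match

1, 3, 4, 5, 6, 7, 8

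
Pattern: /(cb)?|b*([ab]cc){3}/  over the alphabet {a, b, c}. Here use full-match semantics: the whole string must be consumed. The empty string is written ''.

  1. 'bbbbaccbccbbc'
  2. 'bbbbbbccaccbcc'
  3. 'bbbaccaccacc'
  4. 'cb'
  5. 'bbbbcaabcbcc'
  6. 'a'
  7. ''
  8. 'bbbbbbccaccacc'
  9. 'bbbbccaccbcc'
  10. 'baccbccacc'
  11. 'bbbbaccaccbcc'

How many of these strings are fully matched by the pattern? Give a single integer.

8

1 → no match
2 → match
3 → match
4 → match
5 → no match
6 → no match
7 → match
8 → match
9 → match
10 → match
11 → match
Total matched: 8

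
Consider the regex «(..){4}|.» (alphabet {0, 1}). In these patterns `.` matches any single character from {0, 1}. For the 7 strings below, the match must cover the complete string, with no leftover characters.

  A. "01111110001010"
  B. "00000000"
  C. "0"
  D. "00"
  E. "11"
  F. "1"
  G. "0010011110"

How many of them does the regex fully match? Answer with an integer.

A → no match
B → match
C → match
D → no match
E → no match
F → match
G → no match
Total matched: 3

3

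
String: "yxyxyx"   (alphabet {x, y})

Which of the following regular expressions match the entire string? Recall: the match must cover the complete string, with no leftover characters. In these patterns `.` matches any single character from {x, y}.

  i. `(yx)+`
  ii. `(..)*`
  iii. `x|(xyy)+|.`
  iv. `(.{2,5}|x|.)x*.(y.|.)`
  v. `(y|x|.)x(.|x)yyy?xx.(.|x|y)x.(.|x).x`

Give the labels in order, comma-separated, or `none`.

i, ii, iv

i → match
ii → match
iii → no match
iv → match
v → no match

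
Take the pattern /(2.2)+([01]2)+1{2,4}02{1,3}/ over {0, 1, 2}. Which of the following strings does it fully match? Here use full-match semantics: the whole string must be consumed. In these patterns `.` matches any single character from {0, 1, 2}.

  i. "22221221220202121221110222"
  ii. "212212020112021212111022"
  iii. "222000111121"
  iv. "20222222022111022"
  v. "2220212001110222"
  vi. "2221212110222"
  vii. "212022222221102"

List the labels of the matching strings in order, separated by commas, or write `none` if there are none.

vi

i → no match
ii → no match
iii → no match — must end with "2"
iv → no match
v → no match
vi → match
vii → no match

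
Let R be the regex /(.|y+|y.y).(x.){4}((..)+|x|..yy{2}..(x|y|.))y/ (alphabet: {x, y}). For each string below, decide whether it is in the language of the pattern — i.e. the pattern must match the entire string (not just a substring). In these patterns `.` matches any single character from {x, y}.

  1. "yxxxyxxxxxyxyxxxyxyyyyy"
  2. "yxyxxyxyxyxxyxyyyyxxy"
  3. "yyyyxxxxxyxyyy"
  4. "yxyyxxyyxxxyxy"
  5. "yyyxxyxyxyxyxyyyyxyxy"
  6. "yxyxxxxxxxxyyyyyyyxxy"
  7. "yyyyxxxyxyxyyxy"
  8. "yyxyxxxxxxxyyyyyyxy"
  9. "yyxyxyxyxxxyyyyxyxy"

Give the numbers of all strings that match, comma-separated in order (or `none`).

2, 5, 6, 7, 8, 9

1 → no match
2 → match
3 → no match
4 → no match
5 → match
6 → match
7 → match
8 → match
9 → match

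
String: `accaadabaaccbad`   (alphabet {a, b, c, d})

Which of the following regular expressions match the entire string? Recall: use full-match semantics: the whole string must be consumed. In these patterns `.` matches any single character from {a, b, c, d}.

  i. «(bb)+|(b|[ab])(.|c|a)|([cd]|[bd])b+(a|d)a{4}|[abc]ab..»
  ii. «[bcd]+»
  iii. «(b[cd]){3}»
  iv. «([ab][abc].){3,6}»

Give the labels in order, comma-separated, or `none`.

iv

i → no match
ii → no match
iii → no match — must start with `b`
iv → match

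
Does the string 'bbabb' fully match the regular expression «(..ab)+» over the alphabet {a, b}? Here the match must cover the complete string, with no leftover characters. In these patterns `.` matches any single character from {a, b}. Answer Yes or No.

No

Every match must end with 'ab', but 'bbabb' does not.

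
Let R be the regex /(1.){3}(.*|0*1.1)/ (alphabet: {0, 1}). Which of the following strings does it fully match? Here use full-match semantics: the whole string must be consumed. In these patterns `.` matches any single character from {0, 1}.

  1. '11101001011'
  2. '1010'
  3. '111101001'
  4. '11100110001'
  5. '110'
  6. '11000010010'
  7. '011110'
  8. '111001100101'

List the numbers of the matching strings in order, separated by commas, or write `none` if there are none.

1 → match
2 → no match
3 → no match
4 → no match
5 → no match
6 → no match
7 → no match — must start with '1'
8 → no match

1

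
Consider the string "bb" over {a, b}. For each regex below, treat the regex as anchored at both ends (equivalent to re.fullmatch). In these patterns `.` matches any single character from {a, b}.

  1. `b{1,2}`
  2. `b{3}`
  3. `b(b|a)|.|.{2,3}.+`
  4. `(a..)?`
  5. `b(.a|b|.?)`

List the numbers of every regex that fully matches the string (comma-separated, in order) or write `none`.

1, 3, 5

1 → match
2 → no match
3 → match
4 → no match
5 → match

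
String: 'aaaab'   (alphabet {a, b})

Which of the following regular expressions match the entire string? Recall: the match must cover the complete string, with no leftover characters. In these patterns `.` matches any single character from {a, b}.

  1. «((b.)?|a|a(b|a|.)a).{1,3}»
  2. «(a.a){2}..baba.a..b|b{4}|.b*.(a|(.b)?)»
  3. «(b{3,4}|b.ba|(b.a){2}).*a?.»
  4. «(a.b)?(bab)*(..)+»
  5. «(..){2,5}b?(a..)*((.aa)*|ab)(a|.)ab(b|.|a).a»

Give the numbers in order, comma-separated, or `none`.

1 → match
2 → no match
3 → no match — must start with 'b'
4 → no match
5 → no match — must end with 'a'

1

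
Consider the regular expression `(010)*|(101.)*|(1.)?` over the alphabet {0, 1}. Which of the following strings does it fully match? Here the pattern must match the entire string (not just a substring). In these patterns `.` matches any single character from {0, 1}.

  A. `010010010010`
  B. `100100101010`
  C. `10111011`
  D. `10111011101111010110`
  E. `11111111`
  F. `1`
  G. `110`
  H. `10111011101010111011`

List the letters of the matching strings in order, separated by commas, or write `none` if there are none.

A → match
B → no match
C → match
D → no match
E → no match
F → no match
G → no match
H → match

A, C, H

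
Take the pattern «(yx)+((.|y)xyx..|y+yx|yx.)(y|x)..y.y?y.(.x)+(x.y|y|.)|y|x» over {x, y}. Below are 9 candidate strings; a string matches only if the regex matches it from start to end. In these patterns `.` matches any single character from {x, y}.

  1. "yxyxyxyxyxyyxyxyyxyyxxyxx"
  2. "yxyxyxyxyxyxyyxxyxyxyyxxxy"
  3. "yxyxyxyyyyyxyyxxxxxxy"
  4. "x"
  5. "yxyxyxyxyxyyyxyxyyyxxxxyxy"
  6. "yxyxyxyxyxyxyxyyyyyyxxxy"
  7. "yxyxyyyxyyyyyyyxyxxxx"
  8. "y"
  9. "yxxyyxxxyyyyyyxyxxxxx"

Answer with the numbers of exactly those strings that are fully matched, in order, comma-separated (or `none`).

1 → match
2 → match
3 → match
4 → match
5 → match
6 → match
7 → match
8 → match
9 → no match

1, 2, 3, 4, 5, 6, 7, 8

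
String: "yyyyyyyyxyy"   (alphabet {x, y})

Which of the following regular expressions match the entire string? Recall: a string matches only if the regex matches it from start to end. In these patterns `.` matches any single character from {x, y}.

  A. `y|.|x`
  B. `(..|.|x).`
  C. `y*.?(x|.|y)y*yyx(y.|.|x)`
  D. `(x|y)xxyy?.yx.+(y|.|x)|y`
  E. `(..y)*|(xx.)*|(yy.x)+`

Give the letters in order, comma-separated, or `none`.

C

A → no match
B → no match
C → match
D → no match
E → no match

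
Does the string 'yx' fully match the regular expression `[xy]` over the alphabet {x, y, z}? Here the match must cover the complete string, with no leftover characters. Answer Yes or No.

No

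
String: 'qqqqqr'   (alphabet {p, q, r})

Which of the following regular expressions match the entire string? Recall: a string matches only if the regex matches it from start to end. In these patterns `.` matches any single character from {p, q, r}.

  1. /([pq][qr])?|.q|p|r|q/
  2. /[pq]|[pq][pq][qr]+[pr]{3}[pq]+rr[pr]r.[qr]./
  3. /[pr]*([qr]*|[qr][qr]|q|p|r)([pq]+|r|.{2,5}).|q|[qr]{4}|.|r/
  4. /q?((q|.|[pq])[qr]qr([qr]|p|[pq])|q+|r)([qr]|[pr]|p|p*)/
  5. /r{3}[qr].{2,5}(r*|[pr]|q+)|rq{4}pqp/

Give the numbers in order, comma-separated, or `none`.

1 → no match
2 → no match
3 → match
4 → match
5 → no match

3, 4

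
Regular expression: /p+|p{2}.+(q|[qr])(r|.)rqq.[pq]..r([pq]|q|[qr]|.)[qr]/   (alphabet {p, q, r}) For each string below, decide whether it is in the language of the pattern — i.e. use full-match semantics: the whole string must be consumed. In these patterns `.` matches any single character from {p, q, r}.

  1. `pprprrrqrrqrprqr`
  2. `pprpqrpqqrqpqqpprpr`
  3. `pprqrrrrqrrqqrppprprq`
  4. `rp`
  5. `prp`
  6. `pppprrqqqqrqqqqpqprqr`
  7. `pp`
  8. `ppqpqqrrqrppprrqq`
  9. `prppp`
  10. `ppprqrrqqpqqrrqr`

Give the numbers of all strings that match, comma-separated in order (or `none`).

7, 10

1 → no match
2 → no match
3 → no match
4 → no match — must start with `p`
5 → no match
6 → no match
7 → match
8 → no match
9 → no match
10 → match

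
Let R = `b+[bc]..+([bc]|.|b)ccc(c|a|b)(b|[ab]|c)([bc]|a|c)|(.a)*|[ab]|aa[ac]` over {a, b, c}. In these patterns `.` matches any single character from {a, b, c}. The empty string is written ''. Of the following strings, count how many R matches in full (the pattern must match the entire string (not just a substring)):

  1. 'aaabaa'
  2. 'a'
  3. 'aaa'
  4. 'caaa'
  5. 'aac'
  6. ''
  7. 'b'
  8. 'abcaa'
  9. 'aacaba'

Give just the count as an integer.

1 → no match
2 → match
3 → match
4 → match
5 → match
6 → match
7 → match
8 → no match
9 → match
Total matched: 7

7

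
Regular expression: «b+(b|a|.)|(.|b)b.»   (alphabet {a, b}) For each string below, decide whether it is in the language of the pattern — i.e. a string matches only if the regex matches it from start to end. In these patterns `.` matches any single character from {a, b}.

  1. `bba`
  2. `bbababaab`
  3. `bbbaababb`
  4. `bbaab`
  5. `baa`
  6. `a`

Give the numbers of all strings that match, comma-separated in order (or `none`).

1 → match
2 → no match
3 → no match
4 → no match
5 → no match
6 → no match

1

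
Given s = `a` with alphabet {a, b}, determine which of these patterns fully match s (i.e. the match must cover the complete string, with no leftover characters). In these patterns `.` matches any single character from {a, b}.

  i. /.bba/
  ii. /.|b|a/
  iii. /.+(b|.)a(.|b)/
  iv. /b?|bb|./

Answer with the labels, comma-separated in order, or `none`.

i → no match — must end with `bba`
ii → match
iii → no match
iv → match

ii, iv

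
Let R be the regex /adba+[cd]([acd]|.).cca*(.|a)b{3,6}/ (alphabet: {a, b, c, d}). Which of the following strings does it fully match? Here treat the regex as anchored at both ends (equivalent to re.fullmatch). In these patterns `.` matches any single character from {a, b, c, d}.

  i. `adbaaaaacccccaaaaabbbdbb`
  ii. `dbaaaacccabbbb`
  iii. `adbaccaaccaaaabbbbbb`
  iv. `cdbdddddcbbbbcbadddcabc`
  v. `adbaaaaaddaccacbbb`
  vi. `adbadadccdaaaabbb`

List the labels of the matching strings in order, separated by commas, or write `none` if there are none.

i → no match
ii → no match — must start with `adba`
iii → no match
iv → no match — must start with `adba`
v → match
vi → no match

v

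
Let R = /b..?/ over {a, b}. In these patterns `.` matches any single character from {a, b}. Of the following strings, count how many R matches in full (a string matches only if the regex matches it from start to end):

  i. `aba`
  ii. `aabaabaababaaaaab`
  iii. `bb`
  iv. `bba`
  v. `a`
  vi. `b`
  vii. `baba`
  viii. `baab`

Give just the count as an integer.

i → no match — must start with `b`
ii → no match — must start with `b`
iii → match
iv → match
v → no match — must start with `b`
vi → no match
vii → no match
viii → no match
Total matched: 2

2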